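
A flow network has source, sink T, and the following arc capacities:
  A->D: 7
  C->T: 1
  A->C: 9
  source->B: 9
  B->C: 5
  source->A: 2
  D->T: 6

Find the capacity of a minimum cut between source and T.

3

Max flow = 3 (via 2 augmenting paths).
In the residual at optimum, the set reachable from source is {B, C, source}.
Cut edges: source->A (cap 2), C->T (cap 1). Sum = 3.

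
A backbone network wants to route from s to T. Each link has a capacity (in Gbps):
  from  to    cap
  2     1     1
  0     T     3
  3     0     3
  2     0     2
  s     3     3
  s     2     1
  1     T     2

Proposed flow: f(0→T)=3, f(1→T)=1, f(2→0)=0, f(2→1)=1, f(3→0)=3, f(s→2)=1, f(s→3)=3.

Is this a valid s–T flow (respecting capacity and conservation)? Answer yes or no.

Yes

Every edge has 0 ≤ f(e) ≤ cap(e).
At each intermediate node, inflow equals outflow.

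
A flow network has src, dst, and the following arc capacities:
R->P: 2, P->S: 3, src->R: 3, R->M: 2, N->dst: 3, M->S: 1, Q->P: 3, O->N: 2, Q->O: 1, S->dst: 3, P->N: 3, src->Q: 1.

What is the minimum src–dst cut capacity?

Max flow = 4 (via 3 augmenting paths).
In the residual at optimum, the set reachable from src is {src}.
Cut edges: src->R (cap 3), src->Q (cap 1). Sum = 4.

4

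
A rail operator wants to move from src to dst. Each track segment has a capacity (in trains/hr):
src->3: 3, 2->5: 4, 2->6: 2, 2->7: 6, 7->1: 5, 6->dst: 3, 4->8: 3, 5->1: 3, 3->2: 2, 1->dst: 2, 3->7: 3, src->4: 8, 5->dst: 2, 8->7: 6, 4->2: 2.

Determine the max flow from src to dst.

6

Augment src->3->2->5->dst: bottleneck 2. Total 2.
Augment src->3->7->1->dst: bottleneck 1. Total 3.
Augment src->4->2->6->dst: bottleneck 2. Total 5.
Augment src->4->8->7->1->dst: bottleneck 1. Total 6.
No augmenting path remains in the residual graph.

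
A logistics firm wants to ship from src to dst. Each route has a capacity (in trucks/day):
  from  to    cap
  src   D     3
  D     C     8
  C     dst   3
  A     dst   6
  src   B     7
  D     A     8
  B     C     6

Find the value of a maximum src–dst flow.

Augment src→B→C→dst: bottleneck 3. Total 3.
Augment src→D→A→dst: bottleneck 3. Total 6.
No augmenting path remains in the residual graph.

6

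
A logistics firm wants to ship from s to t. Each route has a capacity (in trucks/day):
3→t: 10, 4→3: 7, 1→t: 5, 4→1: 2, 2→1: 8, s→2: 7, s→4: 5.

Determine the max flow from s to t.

Augment s→2→1→t: bottleneck 5. Total 5.
Augment s→4→3→t: bottleneck 5. Total 10.
No augmenting path remains in the residual graph.

10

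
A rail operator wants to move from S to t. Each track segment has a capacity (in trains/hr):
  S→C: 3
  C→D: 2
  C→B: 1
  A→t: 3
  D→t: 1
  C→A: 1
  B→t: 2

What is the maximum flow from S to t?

3

Augment S→C→B→t: bottleneck 1. Total 1.
Augment S→C→D→t: bottleneck 1. Total 2.
Augment S→C→A→t: bottleneck 1. Total 3.
No augmenting path remains in the residual graph.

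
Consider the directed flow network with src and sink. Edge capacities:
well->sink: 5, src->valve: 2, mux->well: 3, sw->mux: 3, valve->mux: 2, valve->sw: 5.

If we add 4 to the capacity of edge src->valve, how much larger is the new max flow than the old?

Original max flow = 2.
After raising cap(src->valve), augmenting paths through that edge carry 1 more unit.
New max flow = 3. Increase = 1.

1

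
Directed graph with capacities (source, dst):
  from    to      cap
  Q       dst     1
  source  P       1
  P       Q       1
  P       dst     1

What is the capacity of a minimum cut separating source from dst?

1

Max flow = 1 (via 1 augmenting path).
In the residual at optimum, the set reachable from source is {source}.
Cut edges: source→P (cap 1). Sum = 1.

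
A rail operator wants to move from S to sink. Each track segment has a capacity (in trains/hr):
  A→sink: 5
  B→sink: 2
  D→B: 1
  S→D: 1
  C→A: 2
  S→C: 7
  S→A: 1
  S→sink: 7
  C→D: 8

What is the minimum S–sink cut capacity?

Max flow = 11 (via 4 augmenting paths).
In the residual at optimum, the set reachable from S is {C, D, S}.
Cut edges: S→A (cap 1), S→sink (cap 7), C→A (cap 2), D→B (cap 1). Sum = 11.

11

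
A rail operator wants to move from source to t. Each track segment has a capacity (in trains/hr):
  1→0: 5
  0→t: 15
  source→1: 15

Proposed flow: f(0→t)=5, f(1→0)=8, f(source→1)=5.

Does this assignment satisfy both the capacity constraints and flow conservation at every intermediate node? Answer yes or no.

Capacity violated on 1→0: flow 8 > capacity 5.

No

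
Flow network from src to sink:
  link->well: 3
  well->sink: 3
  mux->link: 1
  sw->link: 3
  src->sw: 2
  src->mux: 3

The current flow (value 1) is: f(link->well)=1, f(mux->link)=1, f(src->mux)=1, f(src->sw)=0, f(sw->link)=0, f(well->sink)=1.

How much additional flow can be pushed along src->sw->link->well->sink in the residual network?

2

Residual capacities along the path: src->sw: 2, sw->link: 3, link->well: 2, well->sink: 2.
Minimum is 2.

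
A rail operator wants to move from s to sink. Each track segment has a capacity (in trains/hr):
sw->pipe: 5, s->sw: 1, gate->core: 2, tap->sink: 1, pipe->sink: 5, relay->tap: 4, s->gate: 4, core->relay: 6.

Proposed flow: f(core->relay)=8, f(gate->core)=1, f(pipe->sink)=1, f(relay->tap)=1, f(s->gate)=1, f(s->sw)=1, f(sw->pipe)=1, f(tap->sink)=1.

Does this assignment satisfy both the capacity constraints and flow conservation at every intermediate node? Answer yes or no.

No

Capacity violated on core->relay: flow 8 > capacity 6.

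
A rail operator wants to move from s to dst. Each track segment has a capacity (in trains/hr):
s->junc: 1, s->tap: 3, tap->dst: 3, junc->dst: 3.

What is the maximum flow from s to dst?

Augment s->junc->dst: bottleneck 1. Total 1.
Augment s->tap->dst: bottleneck 3. Total 4.
No augmenting path remains in the residual graph.

4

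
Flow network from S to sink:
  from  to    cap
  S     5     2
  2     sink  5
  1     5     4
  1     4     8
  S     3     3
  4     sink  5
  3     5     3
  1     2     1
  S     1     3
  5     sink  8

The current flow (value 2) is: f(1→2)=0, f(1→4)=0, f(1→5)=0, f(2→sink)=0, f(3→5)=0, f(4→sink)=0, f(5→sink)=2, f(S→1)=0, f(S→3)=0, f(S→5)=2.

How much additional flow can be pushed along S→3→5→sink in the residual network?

3

Residual capacities along the path: S→3: 3, 3→5: 3, 5→sink: 6.
Minimum is 3.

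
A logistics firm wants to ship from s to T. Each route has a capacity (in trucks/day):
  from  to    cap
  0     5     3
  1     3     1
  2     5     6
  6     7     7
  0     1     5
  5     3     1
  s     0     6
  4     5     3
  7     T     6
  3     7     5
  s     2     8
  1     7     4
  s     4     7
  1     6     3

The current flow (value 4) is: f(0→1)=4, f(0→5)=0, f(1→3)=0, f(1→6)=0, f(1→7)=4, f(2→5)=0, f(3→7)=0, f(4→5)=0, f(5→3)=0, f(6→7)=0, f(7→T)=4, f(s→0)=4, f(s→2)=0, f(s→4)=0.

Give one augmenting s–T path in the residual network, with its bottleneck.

Residual along s→4→5→3→7→T: s→4: 7, 4→5: 3, 5→3: 1, 3→7: 5, 7→T: 2.
Bottleneck = min = 1.

s→4→5→3→7→T, bottleneck 1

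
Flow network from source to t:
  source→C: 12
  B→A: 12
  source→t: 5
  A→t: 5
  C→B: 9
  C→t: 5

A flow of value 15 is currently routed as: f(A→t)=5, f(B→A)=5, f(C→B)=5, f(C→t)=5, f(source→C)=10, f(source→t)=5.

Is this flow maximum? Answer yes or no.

Residual reachable from source: {A, B, C, source}; t is not reachable.
Saturated cut: source→t, C→t, A→t with total capacity 15 = current flow value. Flow is maximum.

Yes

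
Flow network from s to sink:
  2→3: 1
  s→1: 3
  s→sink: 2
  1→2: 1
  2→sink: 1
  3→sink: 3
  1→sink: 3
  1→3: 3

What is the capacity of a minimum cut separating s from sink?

Max flow = 5 (via 2 augmenting paths).
In the residual at optimum, the set reachable from s is {s}.
Cut edges: s→1 (cap 3), s→sink (cap 2). Sum = 5.

5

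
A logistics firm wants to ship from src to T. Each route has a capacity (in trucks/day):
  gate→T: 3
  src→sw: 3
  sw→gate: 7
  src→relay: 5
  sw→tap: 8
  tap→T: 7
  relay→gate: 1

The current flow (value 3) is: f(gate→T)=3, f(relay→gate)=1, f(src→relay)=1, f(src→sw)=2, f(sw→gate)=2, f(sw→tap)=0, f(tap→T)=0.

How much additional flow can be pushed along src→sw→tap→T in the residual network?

1

Residual capacities along the path: src→sw: 1, sw→tap: 8, tap→T: 7.
Minimum is 1.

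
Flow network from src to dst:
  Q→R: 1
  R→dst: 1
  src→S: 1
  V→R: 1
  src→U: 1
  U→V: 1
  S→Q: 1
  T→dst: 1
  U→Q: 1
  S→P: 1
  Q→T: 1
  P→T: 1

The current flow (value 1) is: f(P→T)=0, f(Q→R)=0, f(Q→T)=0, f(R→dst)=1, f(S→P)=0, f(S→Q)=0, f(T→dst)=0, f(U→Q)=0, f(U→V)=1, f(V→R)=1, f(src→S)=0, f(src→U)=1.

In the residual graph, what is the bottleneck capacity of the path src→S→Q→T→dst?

Residual capacities along the path: src→S: 1, S→Q: 1, Q→T: 1, T→dst: 1.
Minimum is 1.

1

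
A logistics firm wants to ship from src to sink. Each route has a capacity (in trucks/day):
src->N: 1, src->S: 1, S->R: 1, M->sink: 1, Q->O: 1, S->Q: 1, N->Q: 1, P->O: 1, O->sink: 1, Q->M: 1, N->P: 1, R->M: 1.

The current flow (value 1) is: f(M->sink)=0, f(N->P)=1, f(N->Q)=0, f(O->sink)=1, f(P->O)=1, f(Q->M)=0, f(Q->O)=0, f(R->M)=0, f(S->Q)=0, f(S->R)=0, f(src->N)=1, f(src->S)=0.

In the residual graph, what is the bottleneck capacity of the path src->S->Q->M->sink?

Residual capacities along the path: src->S: 1, S->Q: 1, Q->M: 1, M->sink: 1.
Minimum is 1.

1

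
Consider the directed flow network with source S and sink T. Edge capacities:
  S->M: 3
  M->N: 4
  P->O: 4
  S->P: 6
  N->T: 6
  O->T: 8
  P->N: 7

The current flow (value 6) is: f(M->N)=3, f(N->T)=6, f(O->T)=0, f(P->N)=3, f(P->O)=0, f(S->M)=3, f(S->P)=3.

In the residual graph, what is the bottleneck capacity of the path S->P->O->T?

3

Residual capacities along the path: S->P: 3, P->O: 4, O->T: 8.
Minimum is 3.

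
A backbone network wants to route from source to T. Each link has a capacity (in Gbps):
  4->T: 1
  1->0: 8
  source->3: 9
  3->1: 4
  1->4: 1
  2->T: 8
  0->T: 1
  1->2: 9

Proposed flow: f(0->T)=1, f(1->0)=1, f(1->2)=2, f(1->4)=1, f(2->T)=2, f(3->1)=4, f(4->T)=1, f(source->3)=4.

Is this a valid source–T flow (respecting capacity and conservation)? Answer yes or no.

Every edge has 0 ≤ f(e) ≤ cap(e).
At each intermediate node, inflow equals outflow.

Yes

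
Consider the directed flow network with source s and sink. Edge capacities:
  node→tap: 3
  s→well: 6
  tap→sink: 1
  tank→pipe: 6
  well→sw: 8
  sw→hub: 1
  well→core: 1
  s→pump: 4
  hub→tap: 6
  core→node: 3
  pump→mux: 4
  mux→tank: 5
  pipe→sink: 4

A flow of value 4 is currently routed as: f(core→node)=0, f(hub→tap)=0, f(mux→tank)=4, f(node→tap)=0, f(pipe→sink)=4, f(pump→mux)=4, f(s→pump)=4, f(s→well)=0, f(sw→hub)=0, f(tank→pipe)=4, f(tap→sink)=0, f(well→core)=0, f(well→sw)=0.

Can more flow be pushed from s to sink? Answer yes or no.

Yes

Residual path s→well→sw→hub→tap→sink has bottleneck 1 > 0.
Pushing 1 along it raises the flow to 5, so the given flow is not maximum.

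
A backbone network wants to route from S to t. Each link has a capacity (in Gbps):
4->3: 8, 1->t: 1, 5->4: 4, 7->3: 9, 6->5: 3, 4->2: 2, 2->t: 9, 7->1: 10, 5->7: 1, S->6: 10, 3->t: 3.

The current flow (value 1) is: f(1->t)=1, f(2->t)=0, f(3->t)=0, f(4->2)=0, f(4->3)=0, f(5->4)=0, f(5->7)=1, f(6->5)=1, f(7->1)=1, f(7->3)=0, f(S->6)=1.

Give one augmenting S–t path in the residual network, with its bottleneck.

Residual along S->6->5->4->2->t: S->6: 9, 6->5: 2, 5->4: 4, 4->2: 2, 2->t: 9.
Bottleneck = min = 2.

S->6->5->4->2->t, bottleneck 2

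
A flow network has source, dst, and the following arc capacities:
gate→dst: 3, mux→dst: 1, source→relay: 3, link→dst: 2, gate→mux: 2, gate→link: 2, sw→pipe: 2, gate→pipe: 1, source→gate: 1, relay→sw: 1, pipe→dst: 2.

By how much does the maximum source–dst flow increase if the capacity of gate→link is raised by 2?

Original max flow = 2.
Edge gate→link does not cross the min cut (source side {relay, source}), so extra capacity there cannot help.
New max flow = 2. Increase = 0.

0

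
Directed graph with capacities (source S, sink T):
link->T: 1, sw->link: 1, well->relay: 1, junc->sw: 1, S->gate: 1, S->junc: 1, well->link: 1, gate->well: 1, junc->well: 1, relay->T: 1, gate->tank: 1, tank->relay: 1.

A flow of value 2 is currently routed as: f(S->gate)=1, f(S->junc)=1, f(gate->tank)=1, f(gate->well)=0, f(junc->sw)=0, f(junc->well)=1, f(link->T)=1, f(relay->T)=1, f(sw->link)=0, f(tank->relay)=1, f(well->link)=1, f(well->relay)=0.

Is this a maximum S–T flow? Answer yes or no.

Residual reachable from S: {S}; T is not reachable.
Saturated cut: S->gate, S->junc with total capacity 2 = current flow value. Flow is maximum.

Yes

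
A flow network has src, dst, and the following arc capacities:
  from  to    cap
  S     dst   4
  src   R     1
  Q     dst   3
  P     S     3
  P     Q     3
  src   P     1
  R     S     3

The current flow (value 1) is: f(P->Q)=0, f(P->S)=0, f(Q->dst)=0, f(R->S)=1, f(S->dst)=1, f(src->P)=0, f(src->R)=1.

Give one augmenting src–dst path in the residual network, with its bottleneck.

src->P->S->dst, bottleneck 1

Residual along src->P->S->dst: src->P: 1, P->S: 3, S->dst: 3.
Bottleneck = min = 1.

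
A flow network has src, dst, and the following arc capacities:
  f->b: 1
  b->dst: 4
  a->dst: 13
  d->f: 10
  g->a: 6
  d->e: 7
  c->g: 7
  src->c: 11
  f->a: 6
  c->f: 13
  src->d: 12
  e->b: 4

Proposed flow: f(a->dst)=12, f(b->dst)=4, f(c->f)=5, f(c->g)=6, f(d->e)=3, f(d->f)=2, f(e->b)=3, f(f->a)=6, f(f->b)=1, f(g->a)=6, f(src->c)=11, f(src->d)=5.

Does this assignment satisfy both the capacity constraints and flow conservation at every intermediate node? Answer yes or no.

Every edge has 0 ≤ f(e) ≤ cap(e).
At each intermediate node, inflow equals outflow.

Yes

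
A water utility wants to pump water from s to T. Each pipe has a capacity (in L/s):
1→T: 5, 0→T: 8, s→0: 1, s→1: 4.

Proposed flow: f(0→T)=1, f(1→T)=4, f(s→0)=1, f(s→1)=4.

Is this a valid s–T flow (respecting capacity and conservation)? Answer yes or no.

Every edge has 0 ≤ f(e) ≤ cap(e).
At each intermediate node, inflow equals outflow.

Yes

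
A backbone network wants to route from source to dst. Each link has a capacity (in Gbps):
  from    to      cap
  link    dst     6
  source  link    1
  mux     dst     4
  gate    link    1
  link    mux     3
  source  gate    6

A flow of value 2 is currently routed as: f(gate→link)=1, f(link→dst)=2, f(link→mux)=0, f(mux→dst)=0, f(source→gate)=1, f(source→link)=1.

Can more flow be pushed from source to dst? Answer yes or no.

No

Residual reachable from source: {gate, source}; dst is not reachable.
Saturated cut: source→link, gate→link with total capacity 2 = current flow value. Flow is maximum.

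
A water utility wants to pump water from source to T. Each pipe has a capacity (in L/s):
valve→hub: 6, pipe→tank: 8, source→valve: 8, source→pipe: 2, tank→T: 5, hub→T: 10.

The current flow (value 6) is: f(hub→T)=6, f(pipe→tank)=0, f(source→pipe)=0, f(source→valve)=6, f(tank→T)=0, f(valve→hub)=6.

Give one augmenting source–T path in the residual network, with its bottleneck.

source→pipe→tank→T, bottleneck 2

Residual along source→pipe→tank→T: source→pipe: 2, pipe→tank: 8, tank→T: 5.
Bottleneck = min = 2.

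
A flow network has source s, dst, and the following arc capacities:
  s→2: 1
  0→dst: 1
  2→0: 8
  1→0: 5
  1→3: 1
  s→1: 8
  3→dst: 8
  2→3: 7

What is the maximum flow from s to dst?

3

Augment s→2→3→dst: bottleneck 1. Total 1.
Augment s→1→3→dst: bottleneck 1. Total 2.
Augment s→1→0→dst: bottleneck 1. Total 3.
No augmenting path remains in the residual graph.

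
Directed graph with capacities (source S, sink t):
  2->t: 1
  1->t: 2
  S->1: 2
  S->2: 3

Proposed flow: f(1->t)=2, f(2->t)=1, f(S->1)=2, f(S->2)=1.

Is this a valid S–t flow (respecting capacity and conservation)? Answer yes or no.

Yes

Every edge has 0 ≤ f(e) ≤ cap(e).
At each intermediate node, inflow equals outflow.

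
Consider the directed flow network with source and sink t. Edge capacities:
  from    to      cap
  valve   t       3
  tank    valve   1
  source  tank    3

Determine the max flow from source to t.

1

Augment source→tank→valve→t: bottleneck 1. Total 1.
No augmenting path remains in the residual graph.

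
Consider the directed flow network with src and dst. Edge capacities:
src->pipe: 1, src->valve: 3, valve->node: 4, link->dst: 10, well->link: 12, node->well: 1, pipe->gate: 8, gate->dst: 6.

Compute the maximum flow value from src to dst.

Augment src->pipe->gate->dst: bottleneck 1. Total 1.
Augment src->valve->node->well->link->dst: bottleneck 1. Total 2.
No augmenting path remains in the residual graph.

2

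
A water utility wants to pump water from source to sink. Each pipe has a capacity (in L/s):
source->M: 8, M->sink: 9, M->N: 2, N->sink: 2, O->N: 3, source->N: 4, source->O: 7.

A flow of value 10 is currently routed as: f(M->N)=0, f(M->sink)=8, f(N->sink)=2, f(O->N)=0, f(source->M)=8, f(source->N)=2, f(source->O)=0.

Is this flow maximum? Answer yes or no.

Residual reachable from source: {N, O, source}; sink is not reachable.
Saturated cut: source->M, N->sink with total capacity 10 = current flow value. Flow is maximum.

Yes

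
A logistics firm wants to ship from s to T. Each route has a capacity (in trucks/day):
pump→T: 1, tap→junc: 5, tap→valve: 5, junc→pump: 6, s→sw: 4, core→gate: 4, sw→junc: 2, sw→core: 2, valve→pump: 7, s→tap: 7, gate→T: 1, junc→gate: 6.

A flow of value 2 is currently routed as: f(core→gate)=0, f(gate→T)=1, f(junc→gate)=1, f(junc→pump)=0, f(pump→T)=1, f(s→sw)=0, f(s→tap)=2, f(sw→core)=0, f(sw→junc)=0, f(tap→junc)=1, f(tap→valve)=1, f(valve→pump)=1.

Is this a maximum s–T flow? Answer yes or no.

Yes

Residual reachable from s: {core, gate, junc, pump, s, sw, tap, valve}; T is not reachable.
Saturated cut: pump→T, gate→T with total capacity 2 = current flow value. Flow is maximum.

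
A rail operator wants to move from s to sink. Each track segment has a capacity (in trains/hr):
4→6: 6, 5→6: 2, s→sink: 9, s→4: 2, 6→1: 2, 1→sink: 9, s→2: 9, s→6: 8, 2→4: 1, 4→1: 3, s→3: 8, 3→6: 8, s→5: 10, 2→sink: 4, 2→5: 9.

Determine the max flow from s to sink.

Augment s→sink: bottleneck 9. Total 9.
Augment s→2→sink: bottleneck 4. Total 13.
Augment s→4→1→sink: bottleneck 2. Total 15.
Augment s→6→1→sink: bottleneck 2. Total 17.
Augment s→2→4→1→sink: bottleneck 1. Total 18.
No augmenting path remains in the residual graph.

18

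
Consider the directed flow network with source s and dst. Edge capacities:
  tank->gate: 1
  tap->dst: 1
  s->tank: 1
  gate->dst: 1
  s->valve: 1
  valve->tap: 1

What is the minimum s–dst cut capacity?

Max flow = 2 (via 2 augmenting paths).
In the residual at optimum, the set reachable from s is {s}.
Cut edges: s->valve (cap 1), s->tank (cap 1). Sum = 2.

2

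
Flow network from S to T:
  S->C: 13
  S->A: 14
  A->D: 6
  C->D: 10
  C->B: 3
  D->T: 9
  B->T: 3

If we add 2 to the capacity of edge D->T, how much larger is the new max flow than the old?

2

Original max flow = 12.
After raising cap(D->T), augmenting paths through that edge carry 2 more units.
New max flow = 14. Increase = 2.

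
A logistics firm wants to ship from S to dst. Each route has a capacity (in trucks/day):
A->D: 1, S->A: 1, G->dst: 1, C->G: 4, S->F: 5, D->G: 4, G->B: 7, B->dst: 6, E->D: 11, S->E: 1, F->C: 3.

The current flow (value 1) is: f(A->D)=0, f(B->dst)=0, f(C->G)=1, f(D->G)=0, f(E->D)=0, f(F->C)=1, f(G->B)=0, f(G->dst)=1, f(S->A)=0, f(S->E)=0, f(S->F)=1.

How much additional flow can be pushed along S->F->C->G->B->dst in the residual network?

2

Residual capacities along the path: S->F: 4, F->C: 2, C->G: 3, G->B: 7, B->dst: 6.
Minimum is 2.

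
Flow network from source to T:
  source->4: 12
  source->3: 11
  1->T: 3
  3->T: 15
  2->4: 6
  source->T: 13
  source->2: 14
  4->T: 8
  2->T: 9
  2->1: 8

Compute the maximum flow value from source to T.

Augment source->T: bottleneck 13. Total 13.
Augment source->2->T: bottleneck 9. Total 22.
Augment source->3->T: bottleneck 11. Total 33.
Augment source->4->T: bottleneck 8. Total 41.
Augment source->2->1->T: bottleneck 3. Total 44.
No augmenting path remains in the residual graph.

44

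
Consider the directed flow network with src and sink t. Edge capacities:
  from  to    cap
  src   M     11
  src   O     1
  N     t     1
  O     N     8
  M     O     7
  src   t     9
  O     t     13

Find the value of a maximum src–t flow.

Augment src→t: bottleneck 9. Total 9.
Augment src→O→t: bottleneck 1. Total 10.
Augment src→M→O→t: bottleneck 7. Total 17.
No augmenting path remains in the residual graph.

17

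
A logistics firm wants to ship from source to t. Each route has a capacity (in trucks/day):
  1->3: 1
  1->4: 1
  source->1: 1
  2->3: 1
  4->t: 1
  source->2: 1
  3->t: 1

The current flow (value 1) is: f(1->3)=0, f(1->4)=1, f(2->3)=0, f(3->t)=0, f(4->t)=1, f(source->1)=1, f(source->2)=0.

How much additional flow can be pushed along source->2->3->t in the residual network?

Residual capacities along the path: source->2: 1, 2->3: 1, 3->t: 1.
Minimum is 1.

1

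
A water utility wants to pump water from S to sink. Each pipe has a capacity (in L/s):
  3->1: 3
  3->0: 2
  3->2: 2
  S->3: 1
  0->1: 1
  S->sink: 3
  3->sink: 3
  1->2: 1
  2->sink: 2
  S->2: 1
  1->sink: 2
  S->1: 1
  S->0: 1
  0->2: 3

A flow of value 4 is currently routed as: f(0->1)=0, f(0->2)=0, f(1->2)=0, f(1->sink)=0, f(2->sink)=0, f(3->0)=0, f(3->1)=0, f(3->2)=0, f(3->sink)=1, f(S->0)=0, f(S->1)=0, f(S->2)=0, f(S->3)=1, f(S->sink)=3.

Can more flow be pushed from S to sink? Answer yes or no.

Yes

Residual path S->1->sink has bottleneck 1 > 0.
Pushing 1 along it raises the flow to 5, so the given flow is not maximum.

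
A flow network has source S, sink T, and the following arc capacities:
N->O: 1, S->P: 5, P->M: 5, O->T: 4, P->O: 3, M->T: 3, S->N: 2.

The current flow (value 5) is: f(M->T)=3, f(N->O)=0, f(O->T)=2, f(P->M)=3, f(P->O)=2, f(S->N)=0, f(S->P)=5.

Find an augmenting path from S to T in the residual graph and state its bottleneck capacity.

S->N->O->T, bottleneck 1

Residual along S->N->O->T: S->N: 2, N->O: 1, O->T: 2.
Bottleneck = min = 1.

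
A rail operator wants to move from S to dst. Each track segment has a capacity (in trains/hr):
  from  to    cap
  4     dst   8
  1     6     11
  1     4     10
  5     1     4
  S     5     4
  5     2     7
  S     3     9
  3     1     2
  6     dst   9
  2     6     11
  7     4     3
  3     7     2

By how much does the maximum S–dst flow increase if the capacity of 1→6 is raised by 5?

Original max flow = 8.
Edge 1→6 does not cross the min cut (source side {3, S}), so extra capacity there cannot help.
New max flow = 8. Increase = 0.

0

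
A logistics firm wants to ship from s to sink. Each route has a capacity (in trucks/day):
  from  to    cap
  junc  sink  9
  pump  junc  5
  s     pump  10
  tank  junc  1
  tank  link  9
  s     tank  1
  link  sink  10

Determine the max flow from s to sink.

6

Augment s→tank→link→sink: bottleneck 1. Total 1.
Augment s→pump→junc→sink: bottleneck 5. Total 6.
No augmenting path remains in the residual graph.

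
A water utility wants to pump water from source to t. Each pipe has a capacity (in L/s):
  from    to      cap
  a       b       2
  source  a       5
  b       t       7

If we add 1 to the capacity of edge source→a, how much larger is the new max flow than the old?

0

Original max flow = 2.
Edge source→a does not cross the min cut (source side {a, source}), so extra capacity there cannot help.
New max flow = 2. Increase = 0.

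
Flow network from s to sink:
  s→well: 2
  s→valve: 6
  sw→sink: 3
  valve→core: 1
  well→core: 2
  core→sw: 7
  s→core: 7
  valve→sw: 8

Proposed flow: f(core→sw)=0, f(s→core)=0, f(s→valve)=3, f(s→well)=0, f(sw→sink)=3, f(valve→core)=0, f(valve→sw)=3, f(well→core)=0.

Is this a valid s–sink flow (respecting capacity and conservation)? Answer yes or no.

Yes

Every edge has 0 ≤ f(e) ≤ cap(e).
At each intermediate node, inflow equals outflow.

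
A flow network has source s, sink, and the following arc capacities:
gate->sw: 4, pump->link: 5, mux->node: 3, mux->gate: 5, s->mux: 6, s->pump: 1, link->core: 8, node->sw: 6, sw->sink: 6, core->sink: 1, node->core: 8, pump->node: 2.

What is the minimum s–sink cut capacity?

7

Max flow = 7 (via 3 augmenting paths).
In the residual at optimum, the set reachable from s is {s}.
Cut edges: s->pump (cap 1), s->mux (cap 6). Sum = 7.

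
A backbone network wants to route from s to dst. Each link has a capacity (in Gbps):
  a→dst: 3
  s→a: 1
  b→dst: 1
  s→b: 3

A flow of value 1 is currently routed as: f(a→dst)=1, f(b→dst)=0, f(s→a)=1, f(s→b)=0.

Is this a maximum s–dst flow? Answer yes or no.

No

Residual path s→b→dst has bottleneck 1 > 0.
Pushing 1 along it raises the flow to 2, so the given flow is not maximum.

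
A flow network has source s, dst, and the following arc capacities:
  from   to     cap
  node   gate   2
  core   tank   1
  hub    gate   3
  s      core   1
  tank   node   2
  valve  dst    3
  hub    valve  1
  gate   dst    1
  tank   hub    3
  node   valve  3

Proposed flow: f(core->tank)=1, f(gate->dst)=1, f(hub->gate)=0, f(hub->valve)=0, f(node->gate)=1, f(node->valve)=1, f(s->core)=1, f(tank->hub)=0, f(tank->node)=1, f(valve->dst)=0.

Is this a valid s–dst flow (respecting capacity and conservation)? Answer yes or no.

Conservation fails at node: inflow 1 ≠ outflow 2.

No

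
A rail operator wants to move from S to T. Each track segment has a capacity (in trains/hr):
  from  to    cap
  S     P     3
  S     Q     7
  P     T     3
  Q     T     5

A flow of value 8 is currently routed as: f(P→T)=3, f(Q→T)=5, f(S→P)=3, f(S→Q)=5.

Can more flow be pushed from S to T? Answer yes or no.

No

Residual reachable from S: {Q, S}; T is not reachable.
Saturated cut: S→P, Q→T with total capacity 8 = current flow value. Flow is maximum.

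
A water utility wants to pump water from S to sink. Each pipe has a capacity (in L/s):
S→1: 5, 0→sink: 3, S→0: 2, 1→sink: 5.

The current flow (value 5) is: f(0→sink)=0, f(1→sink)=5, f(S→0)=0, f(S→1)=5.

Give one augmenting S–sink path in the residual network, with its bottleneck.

Residual along S→0→sink: S→0: 2, 0→sink: 3.
Bottleneck = min = 2.

S→0→sink, bottleneck 2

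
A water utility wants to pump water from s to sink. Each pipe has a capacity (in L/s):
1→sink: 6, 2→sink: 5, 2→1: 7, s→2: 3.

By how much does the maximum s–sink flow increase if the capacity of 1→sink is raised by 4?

Original max flow = 3.
Edge 1→sink does not cross the min cut (source side {s}), so extra capacity there cannot help.
New max flow = 3. Increase = 0.

0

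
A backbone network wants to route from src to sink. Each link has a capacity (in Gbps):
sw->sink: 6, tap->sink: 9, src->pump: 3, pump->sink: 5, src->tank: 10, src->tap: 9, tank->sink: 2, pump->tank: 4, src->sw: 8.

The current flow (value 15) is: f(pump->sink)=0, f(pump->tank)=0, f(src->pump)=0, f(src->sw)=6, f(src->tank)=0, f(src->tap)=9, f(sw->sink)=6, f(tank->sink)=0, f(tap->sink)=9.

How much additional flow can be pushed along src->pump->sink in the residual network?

3

Residual capacities along the path: src->pump: 3, pump->sink: 5.
Minimum is 3.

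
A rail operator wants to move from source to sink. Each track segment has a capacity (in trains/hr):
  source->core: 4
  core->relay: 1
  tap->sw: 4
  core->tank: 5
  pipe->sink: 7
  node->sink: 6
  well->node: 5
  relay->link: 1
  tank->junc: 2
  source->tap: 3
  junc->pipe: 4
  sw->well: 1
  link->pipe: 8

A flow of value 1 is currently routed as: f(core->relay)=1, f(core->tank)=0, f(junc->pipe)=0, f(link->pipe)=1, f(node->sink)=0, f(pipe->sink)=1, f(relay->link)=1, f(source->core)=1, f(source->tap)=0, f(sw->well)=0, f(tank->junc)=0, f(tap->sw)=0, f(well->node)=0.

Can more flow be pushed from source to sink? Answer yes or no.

Residual path source->core->tank->junc->pipe->sink has bottleneck 2 > 0.
Pushing 2 along it raises the flow to 3, so the given flow is not maximum.

Yes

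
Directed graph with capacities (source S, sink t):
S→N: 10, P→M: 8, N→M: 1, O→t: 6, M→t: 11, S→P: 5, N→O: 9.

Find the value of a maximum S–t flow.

Augment S→P→M→t: bottleneck 5. Total 5.
Augment S→N→M→t: bottleneck 1. Total 6.
Augment S→N→O→t: bottleneck 6. Total 12.
No augmenting path remains in the residual graph.

12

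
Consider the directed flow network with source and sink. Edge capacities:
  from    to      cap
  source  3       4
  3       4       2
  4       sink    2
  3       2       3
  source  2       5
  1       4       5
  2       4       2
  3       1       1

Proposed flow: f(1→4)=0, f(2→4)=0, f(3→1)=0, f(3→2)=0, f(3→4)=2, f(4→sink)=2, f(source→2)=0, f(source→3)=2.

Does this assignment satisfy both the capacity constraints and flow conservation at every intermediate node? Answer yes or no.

Yes

Every edge has 0 ≤ f(e) ≤ cap(e).
At each intermediate node, inflow equals outflow.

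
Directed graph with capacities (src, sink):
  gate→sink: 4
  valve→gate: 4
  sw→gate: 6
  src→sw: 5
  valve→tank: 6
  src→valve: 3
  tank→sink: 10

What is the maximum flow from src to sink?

7

Augment src→valve→tank→sink: bottleneck 3. Total 3.
Augment src→sw→gate→sink: bottleneck 4. Total 7.
No augmenting path remains in the residual graph.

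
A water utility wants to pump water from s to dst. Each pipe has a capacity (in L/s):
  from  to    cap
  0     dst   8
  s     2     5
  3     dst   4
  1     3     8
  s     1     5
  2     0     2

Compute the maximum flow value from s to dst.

6

Augment s→2→0→dst: bottleneck 2. Total 2.
Augment s→1→3→dst: bottleneck 4. Total 6.
No augmenting path remains in the residual graph.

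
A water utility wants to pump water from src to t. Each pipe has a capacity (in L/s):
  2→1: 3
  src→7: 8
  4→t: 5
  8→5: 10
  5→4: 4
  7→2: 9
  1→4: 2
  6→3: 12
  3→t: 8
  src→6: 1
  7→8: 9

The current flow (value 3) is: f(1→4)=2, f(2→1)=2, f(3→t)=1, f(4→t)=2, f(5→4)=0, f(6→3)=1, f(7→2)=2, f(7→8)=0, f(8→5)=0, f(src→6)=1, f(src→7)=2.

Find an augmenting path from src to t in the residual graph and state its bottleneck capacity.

Residual along src→7→8→5→4→t: src→7: 6, 7→8: 9, 8→5: 10, 5→4: 4, 4→t: 3.
Bottleneck = min = 3.

src→7→8→5→4→t, bottleneck 3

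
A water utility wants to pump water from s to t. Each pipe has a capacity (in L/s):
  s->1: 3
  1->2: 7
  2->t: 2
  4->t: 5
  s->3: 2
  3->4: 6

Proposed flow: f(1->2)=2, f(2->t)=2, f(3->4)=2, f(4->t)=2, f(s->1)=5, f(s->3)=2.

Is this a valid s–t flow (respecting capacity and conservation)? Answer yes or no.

Capacity violated on s->1: flow 5 > capacity 3.

No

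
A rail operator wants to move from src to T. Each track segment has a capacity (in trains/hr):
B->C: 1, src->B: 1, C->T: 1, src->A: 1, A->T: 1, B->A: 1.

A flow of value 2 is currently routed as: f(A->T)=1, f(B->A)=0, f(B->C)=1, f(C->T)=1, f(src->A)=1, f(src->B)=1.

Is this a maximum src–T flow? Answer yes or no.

Residual reachable from src: {src}; T is not reachable.
Saturated cut: src->B, src->A with total capacity 2 = current flow value. Flow is maximum.

Yes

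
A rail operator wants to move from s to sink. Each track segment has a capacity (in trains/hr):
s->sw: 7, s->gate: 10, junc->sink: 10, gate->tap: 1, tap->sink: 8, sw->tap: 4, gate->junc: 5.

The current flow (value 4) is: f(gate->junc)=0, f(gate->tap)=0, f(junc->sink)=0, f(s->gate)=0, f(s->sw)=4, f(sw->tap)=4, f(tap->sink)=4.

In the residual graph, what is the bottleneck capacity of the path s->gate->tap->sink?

1

Residual capacities along the path: s->gate: 10, gate->tap: 1, tap->sink: 4.
Minimum is 1.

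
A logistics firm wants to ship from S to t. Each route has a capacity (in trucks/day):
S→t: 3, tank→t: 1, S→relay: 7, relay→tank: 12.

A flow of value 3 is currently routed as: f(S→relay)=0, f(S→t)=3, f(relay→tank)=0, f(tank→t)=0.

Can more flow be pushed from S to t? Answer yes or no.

Residual path S→relay→tank→t has bottleneck 1 > 0.
Pushing 1 along it raises the flow to 4, so the given flow is not maximum.

Yes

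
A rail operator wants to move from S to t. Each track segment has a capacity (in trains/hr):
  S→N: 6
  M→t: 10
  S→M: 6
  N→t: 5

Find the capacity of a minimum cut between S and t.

11

Max flow = 11 (via 2 augmenting paths).
In the residual at optimum, the set reachable from S is {N, S}.
Cut edges: S→M (cap 6), N→t (cap 5). Sum = 11.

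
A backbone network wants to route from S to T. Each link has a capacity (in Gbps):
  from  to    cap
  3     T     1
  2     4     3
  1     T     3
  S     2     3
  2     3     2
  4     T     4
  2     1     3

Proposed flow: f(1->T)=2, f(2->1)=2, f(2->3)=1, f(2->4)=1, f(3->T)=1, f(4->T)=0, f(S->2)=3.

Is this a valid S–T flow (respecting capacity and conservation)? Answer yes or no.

Conservation fails at 2: inflow 3 ≠ outflow 4.

No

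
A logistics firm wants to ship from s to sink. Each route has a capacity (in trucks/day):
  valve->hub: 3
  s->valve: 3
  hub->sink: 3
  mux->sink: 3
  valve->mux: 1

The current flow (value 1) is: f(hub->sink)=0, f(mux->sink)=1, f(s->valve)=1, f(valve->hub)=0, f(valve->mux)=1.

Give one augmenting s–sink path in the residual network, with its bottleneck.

Residual along s->valve->hub->sink: s->valve: 2, valve->hub: 3, hub->sink: 3.
Bottleneck = min = 2.

s->valve->hub->sink, bottleneck 2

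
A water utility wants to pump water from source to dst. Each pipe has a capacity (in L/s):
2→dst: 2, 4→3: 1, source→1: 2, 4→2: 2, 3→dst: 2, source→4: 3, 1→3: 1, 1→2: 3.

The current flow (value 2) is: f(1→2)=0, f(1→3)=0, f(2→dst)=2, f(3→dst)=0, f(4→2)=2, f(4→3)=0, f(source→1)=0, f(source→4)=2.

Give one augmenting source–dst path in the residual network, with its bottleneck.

source→4→3→dst, bottleneck 1

Residual along source→4→3→dst: source→4: 1, 4→3: 1, 3→dst: 2.
Bottleneck = min = 1.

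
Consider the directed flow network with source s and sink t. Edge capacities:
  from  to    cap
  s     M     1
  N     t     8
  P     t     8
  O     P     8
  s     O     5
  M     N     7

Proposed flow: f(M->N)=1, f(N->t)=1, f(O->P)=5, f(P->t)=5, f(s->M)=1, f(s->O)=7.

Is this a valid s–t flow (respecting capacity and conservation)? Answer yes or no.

No

Capacity violated on s->O: flow 7 > capacity 5.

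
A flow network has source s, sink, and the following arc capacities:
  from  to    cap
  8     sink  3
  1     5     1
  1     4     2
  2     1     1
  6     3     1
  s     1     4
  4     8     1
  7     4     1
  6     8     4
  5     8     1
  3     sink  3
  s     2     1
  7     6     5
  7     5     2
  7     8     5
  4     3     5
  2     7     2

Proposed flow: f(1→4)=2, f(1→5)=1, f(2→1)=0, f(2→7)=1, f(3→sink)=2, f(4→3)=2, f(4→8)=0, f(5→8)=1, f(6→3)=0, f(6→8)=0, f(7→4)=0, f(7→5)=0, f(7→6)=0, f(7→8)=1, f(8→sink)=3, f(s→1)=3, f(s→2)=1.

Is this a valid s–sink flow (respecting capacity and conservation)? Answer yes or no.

No

Conservation fails at 8: inflow 2 ≠ outflow 3.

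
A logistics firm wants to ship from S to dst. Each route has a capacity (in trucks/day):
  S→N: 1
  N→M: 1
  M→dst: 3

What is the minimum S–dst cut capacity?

Max flow = 1 (via 1 augmenting path).
In the residual at optimum, the set reachable from S is {S}.
Cut edges: S→N (cap 1). Sum = 1.

1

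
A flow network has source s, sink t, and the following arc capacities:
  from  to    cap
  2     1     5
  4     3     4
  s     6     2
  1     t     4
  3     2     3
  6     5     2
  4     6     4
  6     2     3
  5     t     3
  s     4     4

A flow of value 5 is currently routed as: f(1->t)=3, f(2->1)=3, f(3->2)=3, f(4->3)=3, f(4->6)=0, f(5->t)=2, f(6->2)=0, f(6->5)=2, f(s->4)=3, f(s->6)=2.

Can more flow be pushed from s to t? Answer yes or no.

Residual path s->4->6->2->1->t has bottleneck 1 > 0.
Pushing 1 along it raises the flow to 6, so the given flow is not maximum.

Yes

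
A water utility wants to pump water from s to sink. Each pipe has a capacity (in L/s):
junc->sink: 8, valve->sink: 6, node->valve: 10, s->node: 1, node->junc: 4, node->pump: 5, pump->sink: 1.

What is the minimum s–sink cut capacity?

1

Max flow = 1 (via 1 augmenting path).
In the residual at optimum, the set reachable from s is {s}.
Cut edges: s->node (cap 1). Sum = 1.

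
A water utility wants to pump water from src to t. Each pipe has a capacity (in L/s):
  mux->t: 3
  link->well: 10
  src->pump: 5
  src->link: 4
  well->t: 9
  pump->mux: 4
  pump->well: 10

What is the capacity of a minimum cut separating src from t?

9

Max flow = 9 (via 3 augmenting paths).
In the residual at optimum, the set reachable from src is {src}.
Cut edges: src->pump (cap 5), src->link (cap 4). Sum = 9.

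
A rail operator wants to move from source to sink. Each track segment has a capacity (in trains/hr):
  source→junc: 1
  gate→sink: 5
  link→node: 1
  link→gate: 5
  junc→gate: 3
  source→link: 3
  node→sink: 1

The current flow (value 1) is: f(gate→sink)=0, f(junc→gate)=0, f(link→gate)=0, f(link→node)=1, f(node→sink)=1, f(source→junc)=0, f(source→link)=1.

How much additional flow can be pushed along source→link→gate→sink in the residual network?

Residual capacities along the path: source→link: 2, link→gate: 5, gate→sink: 5.
Minimum is 2.

2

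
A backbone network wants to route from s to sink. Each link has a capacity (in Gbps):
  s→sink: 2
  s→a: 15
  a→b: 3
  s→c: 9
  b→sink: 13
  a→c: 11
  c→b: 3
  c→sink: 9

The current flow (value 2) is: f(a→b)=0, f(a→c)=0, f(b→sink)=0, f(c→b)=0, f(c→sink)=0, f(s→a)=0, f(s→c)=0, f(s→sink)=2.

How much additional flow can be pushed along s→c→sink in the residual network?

Residual capacities along the path: s→c: 9, c→sink: 9.
Minimum is 9.

9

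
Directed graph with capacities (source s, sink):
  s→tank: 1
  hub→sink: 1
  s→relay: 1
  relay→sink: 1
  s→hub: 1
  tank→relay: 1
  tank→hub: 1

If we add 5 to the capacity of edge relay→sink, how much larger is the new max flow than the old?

1

Original max flow = 2.
After raising cap(relay→sink), augmenting paths through that edge carry 1 more unit.
New max flow = 3. Increase = 1.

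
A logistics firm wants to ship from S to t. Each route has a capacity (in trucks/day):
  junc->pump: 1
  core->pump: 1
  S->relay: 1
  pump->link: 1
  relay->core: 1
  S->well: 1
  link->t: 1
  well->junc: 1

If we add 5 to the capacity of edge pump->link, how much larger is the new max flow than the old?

Original max flow = 1.
Even with extra capacity on pump->link, another cut of capacity 1 remains binding.
New max flow = 1. Increase = 0.

0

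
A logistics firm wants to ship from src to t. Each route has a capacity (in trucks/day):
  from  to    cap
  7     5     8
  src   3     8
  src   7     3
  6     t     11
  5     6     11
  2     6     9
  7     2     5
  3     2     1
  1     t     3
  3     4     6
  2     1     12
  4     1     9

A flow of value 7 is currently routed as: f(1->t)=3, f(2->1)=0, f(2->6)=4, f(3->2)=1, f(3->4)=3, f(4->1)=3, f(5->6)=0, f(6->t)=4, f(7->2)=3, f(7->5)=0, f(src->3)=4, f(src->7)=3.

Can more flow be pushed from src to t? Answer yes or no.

Residual reachable from src: {1, 3, 4, src}; t is not reachable.
Saturated cut: src->7, 3->2, 1->t with total capacity 7 = current flow value. Flow is maximum.

No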